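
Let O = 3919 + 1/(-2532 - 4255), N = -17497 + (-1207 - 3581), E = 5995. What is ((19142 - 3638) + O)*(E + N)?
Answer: -2147411331000/6787 ≈ -3.1640e+8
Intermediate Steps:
N = -22285 (N = -17497 - 4788 = -22285)
O = 26598252/6787 (O = 3919 + 1/(-6787) = 3919 - 1/6787 = 26598252/6787 ≈ 3919.0)
((19142 - 3638) + O)*(E + N) = ((19142 - 3638) + 26598252/6787)*(5995 - 22285) = (15504 + 26598252/6787)*(-16290) = (131823900/6787)*(-16290) = -2147411331000/6787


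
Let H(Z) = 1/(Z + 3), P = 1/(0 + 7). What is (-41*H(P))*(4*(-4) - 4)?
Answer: 2870/11 ≈ 260.91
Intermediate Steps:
P = ⅐ (P = 1/7 = ⅐ ≈ 0.14286)
H(Z) = 1/(3 + Z)
(-41*H(P))*(4*(-4) - 4) = (-41/(3 + ⅐))*(4*(-4) - 4) = (-41/22/7)*(-16 - 4) = -41*7/22*(-20) = -287/22*(-20) = 2870/11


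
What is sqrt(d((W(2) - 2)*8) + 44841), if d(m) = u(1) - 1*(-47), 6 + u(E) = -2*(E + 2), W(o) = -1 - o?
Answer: 2*sqrt(11219) ≈ 211.84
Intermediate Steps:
u(E) = -10 - 2*E (u(E) = -6 - 2*(E + 2) = -6 - 2*(2 + E) = -6 + (-4 - 2*E) = -10 - 2*E)
d(m) = 35 (d(m) = (-10 - 2*1) - 1*(-47) = (-10 - 2) + 47 = -12 + 47 = 35)
sqrt(d((W(2) - 2)*8) + 44841) = sqrt(35 + 44841) = sqrt(44876) = 2*sqrt(11219)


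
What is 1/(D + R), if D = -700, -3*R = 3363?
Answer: -1/1821 ≈ -0.00054915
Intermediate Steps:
R = -1121 (R = -⅓*3363 = -1121)
1/(D + R) = 1/(-700 - 1121) = 1/(-1821) = -1/1821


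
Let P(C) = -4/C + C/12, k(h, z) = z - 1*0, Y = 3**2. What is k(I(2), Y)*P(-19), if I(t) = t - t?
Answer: -939/76 ≈ -12.355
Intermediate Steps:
Y = 9
I(t) = 0
k(h, z) = z (k(h, z) = z + 0 = z)
P(C) = -4/C + C/12 (P(C) = -4/C + C*(1/12) = -4/C + C/12)
k(I(2), Y)*P(-19) = 9*(-4/(-19) + (1/12)*(-19)) = 9*(-4*(-1/19) - 19/12) = 9*(4/19 - 19/12) = 9*(-313/228) = -939/76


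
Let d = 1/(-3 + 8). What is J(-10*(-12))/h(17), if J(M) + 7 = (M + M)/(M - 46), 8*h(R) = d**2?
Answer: -27800/37 ≈ -751.35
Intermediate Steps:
d = 1/5 ≈ 0.20000
h(R) = 1/200 (h(R) = (1/5)**2/8 = (1/8)*(1/25) = 1/200)
J(M) = -7 + 2*M/(-46 + M) (J(M) = -7 + (M + M)/(M - 46) = -7 + (2*M)/(-46 + M) = -7 + 2*M/(-46 + M))
J(-10*(-12))/h(17) = ((322 - (-50)*(-12))/(-46 - 10*(-12)))/(1/200) = ((322 - 5*120)/(-46 + 120))*200 = ((322 - 600)/74)*200 = ((1/74)*(-278))*200 = -139/37*200 = -27800/37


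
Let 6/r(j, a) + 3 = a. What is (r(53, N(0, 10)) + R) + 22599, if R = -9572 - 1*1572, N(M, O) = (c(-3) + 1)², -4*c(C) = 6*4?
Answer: 126008/11 ≈ 11455.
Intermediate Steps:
c(C) = -6 (c(C) = -3*4/2 = -¼*24 = -6)
N(M, O) = 25 (N(M, O) = (-6 + 1)² = (-5)² = 25)
r(j, a) = 6/(-3 + a)
R = -11144 (R = -9572 - 1572 = -11144)
(r(53, N(0, 10)) + R) + 22599 = (6/(-3 + 25) - 11144) + 22599 = (6/22 - 11144) + 22599 = (6*(1/22) - 11144) + 22599 = (3/11 - 11144) + 22599 = -122581/11 + 22599 = 126008/11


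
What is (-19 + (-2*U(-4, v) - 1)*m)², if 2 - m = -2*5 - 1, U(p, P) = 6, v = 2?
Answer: 35344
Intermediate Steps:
m = 13 (m = 2 - (-2*5 - 1) = 2 - (-10 - 1) = 2 - 1*(-11) = 2 + 11 = 13)
(-19 + (-2*U(-4, v) - 1)*m)² = (-19 + (-2*6 - 1)*13)² = (-19 + (-12 - 1)*13)² = (-19 - 13*13)² = (-19 - 169)² = (-188)² = 35344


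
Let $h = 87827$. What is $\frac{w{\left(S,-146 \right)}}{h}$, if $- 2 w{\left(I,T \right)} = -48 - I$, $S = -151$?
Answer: $- \frac{103}{175654} \approx -0.00058638$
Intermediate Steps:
$w{\left(I,T \right)} = 24 + \frac{I}{2}$ ($w{\left(I,T \right)} = - \frac{-48 - I}{2} = 24 + \frac{I}{2}$)
$\frac{w{\left(S,-146 \right)}}{h} = \frac{24 + \frac{1}{2} \left(-151\right)}{87827} = \left(24 - \frac{151}{2}\right) \frac{1}{87827} = \left(- \frac{103}{2}\right) \frac{1}{87827} = - \frac{103}{175654}$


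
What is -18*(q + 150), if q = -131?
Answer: -342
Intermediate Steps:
-18*(q + 150) = -18*(-131 + 150) = -18*19 = -342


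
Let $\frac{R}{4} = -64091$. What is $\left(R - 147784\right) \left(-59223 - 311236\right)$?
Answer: $149720263932$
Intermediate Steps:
$R = -256364$ ($R = 4 \left(-64091\right) = -256364$)
$\left(R - 147784\right) \left(-59223 - 311236\right) = \left(-256364 - 147784\right) \left(-59223 - 311236\right) = \left(-404148\right) \left(-370459\right) = 149720263932$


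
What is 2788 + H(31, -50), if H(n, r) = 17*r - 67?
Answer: 1871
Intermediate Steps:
H(n, r) = -67 + 17*r
2788 + H(31, -50) = 2788 + (-67 + 17*(-50)) = 2788 + (-67 - 850) = 2788 - 917 = 1871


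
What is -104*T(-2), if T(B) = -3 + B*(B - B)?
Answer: 312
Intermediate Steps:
T(B) = -3 (T(B) = -3 + B*0 = -3 + 0 = -3)
-104*T(-2) = -104*(-3) = 312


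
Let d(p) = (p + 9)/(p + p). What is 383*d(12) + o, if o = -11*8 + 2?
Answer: 1993/8 ≈ 249.13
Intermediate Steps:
d(p) = (9 + p)/(2*p) (d(p) = (9 + p)/((2*p)) = (9 + p)*(1/(2*p)) = (9 + p)/(2*p))
o = -86 (o = -88 + 2 = -86)
383*d(12) + o = 383*((1/2)*(9 + 12)/12) - 86 = 383*((1/2)*(1/12)*21) - 86 = 383*(7/8) - 86 = 2681/8 - 86 = 1993/8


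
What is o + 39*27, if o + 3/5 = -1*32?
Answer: 5102/5 ≈ 1020.4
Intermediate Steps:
o = -163/5 (o = -3/5 - 1*32 = -3/5 - 32 = -163/5 ≈ -32.600)
o + 39*27 = -163/5 + 39*27 = -163/5 + 1053 = 5102/5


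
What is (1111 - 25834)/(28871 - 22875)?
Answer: -24723/5996 ≈ -4.1232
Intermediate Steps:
(1111 - 25834)/(28871 - 22875) = -24723/5996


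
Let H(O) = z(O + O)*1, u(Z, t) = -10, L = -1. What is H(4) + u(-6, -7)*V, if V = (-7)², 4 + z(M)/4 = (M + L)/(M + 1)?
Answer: -4526/9 ≈ -502.89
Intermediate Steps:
z(M) = -16 + 4*(-1 + M)/(1 + M) (z(M) = -16 + 4*((M - 1)/(M + 1)) = -16 + 4*((-1 + M)/(1 + M)) = -16 + 4*(-1 + M)/(1 + M))
V = 49
H(O) = 4*(-5 - 6*O)/(1 + 2*O) (H(O) = (4*(-5 - 3*(O + O))/(1 + (O + O)))*1 = (4*(-5 - 6*O)/(1 + 2*O))*1 = 4*(-5 - 6*O)/(1 + 2*O))
H(4) + u(-6, -7)*V = 4*(-5 - 6*4)/(1 + 2*4) - 10*49 = 4*(-5 - 24)/(1 + 8) - 490 = 4*(-29)/9 - 490 = 4*(⅑)*(-29) - 490 = -116/9 - 490 = -4526/9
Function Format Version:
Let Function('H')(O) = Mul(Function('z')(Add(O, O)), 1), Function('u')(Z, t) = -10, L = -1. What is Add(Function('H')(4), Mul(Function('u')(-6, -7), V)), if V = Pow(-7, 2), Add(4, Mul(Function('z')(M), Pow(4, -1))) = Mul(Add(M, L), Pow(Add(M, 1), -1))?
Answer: Rational(-4526, 9) ≈ -502.89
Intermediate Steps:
Function('z')(M) = Add(-16, Mul(4, Pow(Add(1, M), -1), Add(-1, M))) (Function('z')(M) = Add(-16, Mul(4, Mul(Add(M, -1), Pow(Add(M, 1), -1)))) = Add(-16, Mul(4, Mul(Add(-1, M), Pow(Add(1, M), -1)))) = Add(-16, Mul(4, Mul(Pow(Add(1, M), -1), Add(-1, M)))) = Add(-16, Mul(4, Pow(Add(1, M), -1), Add(-1, M))))
V = 49
Function('H')(O) = Mul(4, Pow(Add(1, Mul(2, O)), -1), Add(-5, Mul(-6, O))) (Function('H')(O) = Mul(Mul(4, Pow(Add(1, Add(O, O)), -1), Add(-5, Mul(-3, Add(O, O)))), 1) = Mul(Mul(4, Pow(Add(1, Mul(2, O)), -1), Add(-5, Mul(-3, Mul(2, O)))), 1) = Mul(Mul(4, Pow(Add(1, Mul(2, O)), -1), Add(-5, Mul(-6, O))), 1) = Mul(4, Pow(Add(1, Mul(2, O)), -1), Add(-5, Mul(-6, O))))
Add(Function('H')(4), Mul(Function('u')(-6, -7), V)) = Add(Mul(4, Pow(Add(1, Mul(2, 4)), -1), Add(-5, Mul(-6, 4))), Mul(-10, 49)) = Add(Mul(4, Pow(Add(1, 8), -1), Add(-5, -24)), -490) = Add(Mul(4, Pow(9, -1), -29), -490) = Add(Mul(4, Rational(1, 9), -29), -490) = Add(Rational(-116, 9), -490) = Rational(-4526, 9)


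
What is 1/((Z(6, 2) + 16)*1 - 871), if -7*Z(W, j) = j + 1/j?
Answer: -14/11975 ≈ -0.0011691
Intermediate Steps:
Z(W, j) = -j/7 - 1/(7*j) (Z(W, j) = -(j + 1/j)/7 = -j/7 - 1/(7*j))
1/((Z(6, 2) + 16)*1 - 871) = 1/(((⅐)*(-1 - 1*2²)/2 + 16)*1 - 871) = 1/(((⅐)*(½)*(-1 - 1*4) + 16)*1 - 871) = 1/(((⅐)*(½)*(-1 - 4) + 16)*1 - 871) = 1/(((⅐)*(½)*(-5) + 16)*1 - 871) = 1/((-5/14 + 16)*1 - 871) = 1/((219/14)*1 - 871) = 1/(219/14 - 871) = 1/(-11975/14) = -14/11975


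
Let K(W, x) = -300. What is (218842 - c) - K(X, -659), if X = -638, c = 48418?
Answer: 170724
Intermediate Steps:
(218842 - c) - K(X, -659) = (218842 - 1*48418) - 1*(-300) = (218842 - 48418) + 300 = 170424 + 300 = 170724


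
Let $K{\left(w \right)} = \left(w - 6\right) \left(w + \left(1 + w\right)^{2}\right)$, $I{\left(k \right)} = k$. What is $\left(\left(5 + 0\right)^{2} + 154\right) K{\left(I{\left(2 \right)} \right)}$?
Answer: $-7876$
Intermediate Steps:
$K{\left(w \right)} = \left(-6 + w\right) \left(w + \left(1 + w\right)^{2}\right)$
$\left(\left(5 + 0\right)^{2} + 154\right) K{\left(I{\left(2 \right)} \right)} = \left(\left(5 + 0\right)^{2} + 154\right) \left(-6 + 2^{3} - 34 - 3 \cdot 2^{2}\right) = \left(5^{2} + 154\right) \left(-6 + 8 - 34 - 12\right) = \left(25 + 154\right) \left(-6 + 8 - 34 - 12\right) = 179 \left(-44\right) = -7876$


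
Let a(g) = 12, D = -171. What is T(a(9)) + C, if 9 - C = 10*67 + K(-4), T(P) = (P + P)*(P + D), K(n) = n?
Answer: -4473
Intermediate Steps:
T(P) = 2*P*(-171 + P) (T(P) = (P + P)*(P - 171) = (2*P)*(-171 + P) = 2*P*(-171 + P))
C = -657 (C = 9 - (10*67 - 4) = 9 - (670 - 4) = 9 - 1*666 = 9 - 666 = -657)
T(a(9)) + C = 2*12*(-171 + 12) - 657 = 2*12*(-159) - 657 = -3816 - 657 = -4473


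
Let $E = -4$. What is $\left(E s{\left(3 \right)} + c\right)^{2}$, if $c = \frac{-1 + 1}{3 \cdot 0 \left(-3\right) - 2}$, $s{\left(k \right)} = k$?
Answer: $144$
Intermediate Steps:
$c = 0$ ($c = \frac{0}{0 \left(-3\right) - 2} = \frac{0}{0 - 2} = \frac{0}{-2} = 0 \left(- \frac{1}{2}\right) = 0$)
$\left(E s{\left(3 \right)} + c\right)^{2} = \left(\left(-4\right) 3 + 0\right)^{2} = \left(-12 + 0\right)^{2} = \left(-12\right)^{2} = 144$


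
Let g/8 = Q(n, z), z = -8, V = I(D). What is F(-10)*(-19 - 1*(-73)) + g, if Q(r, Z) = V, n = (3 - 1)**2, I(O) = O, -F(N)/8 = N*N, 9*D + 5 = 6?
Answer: -388792/9 ≈ -43199.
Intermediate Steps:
D = 1/9 (D = -5/9 + (1/9)*6 = -5/9 + 2/3 = 1/9 ≈ 0.11111)
F(N) = -8*N**2 (F(N) = -8*N*N = -8*N**2)
n = 4 (n = 2**2 = 4)
V = 1/9 ≈ 0.11111
Q(r, Z) = 1/9
g = 8/9 (g = 8*(1/9) = 8/9 ≈ 0.88889)
F(-10)*(-19 - 1*(-73)) + g = (-8*(-10)**2)*(-19 - 1*(-73)) + 8/9 = (-8*100)*(-19 + 73) + 8/9 = -800*54 + 8/9 = -43200 + 8/9 = -388792/9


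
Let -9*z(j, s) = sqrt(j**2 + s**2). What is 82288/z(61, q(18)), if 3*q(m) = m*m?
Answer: -740592*sqrt(15385)/15385 ≈ -5970.8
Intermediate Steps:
q(m) = m**2/3 (q(m) = (m*m)/3 = m**2/3)
z(j, s) = -sqrt(j**2 + s**2)/9
82288/z(61, q(18)) = 82288/((-sqrt(61**2 + ((1/3)*18**2)**2)/9)) = 82288/((-sqrt(3721 + ((1/3)*324)**2)/9)) = 82288/((-sqrt(3721 + 108**2)/9)) = 82288/((-sqrt(3721 + 11664)/9)) = 82288/((-sqrt(15385)/9)) = 82288*(-9*sqrt(15385)/15385) = -740592*sqrt(15385)/15385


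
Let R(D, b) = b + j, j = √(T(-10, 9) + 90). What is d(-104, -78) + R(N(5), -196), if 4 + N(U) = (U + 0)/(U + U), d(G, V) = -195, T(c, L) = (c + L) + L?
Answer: -391 + 7*√2 ≈ -381.10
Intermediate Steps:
T(c, L) = c + 2*L (T(c, L) = (L + c) + L = c + 2*L)
N(U) = -7/2 (N(U) = -4 + (U + 0)/(U + U) = -4 + U/((2*U)) = -4 + U*(1/(2*U)) = -4 + ½ = -7/2)
j = 7*√2 (j = √((-10 + 2*9) + 90) = √((-10 + 18) + 90) = √(8 + 90) = √98 = 7*√2 ≈ 9.8995)
R(D, b) = b + 7*√2
d(-104, -78) + R(N(5), -196) = -195 + (-196 + 7*√2) = -391 + 7*√2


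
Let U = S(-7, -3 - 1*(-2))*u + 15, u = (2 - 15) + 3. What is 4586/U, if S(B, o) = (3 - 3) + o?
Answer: 4586/25 ≈ 183.44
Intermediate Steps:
S(B, o) = o (S(B, o) = 0 + o = o)
u = -10 (u = -13 + 3 = -10)
U = 25 (U = (-3 - 1*(-2))*(-10) + 15 = (-3 + 2)*(-10) + 15 = -1*(-10) + 15 = 10 + 15 = 25)
4586/U = 4586/25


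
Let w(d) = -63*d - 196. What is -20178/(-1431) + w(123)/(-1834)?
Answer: 767869/41658 ≈ 18.433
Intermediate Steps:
w(d) = -196 - 63*d
-20178/(-1431) + w(123)/(-1834) = -20178/(-1431) + (-196 - 63*123)/(-1834) = -20178*(-1/1431) + (-196 - 7749)*(-1/1834) = 2242/159 - 7945*(-1/1834) = 2242/159 + 1135/262 = 767869/41658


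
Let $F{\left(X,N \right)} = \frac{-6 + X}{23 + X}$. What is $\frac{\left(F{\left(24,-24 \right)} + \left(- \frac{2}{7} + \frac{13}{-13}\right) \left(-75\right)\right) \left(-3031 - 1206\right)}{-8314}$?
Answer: $\frac{134952687}{2735306} \approx 49.337$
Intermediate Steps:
$F{\left(X,N \right)} = \frac{-6 + X}{23 + X}$
$\frac{\left(F{\left(24,-24 \right)} + \left(- \frac{2}{7} + \frac{13}{-13}\right) \left(-75\right)\right) \left(-3031 - 1206\right)}{-8314} = \frac{\left(\frac{-6 + 24}{23 + 24} + \left(- \frac{2}{7} + \frac{13}{-13}\right) \left(-75\right)\right) \left(-3031 - 1206\right)}{-8314} = \left(\frac{1}{47} \cdot 18 + \left(\left(-2\right) \frac{1}{7} + 13 \left(- \frac{1}{13}\right)\right) \left(-75\right)\right) \left(-4237\right) \left(- \frac{1}{8314}\right) = \left(\frac{1}{47} \cdot 18 + \left(- \frac{2}{7} - 1\right) \left(-75\right)\right) \left(-4237\right) \left(- \frac{1}{8314}\right) = \left(\frac{18}{47} - - \frac{675}{7}\right) \left(-4237\right) \left(- \frac{1}{8314}\right) = \left(\frac{18}{47} + \frac{675}{7}\right) \left(-4237\right) \left(- \frac{1}{8314}\right) = \frac{31851}{329} \left(-4237\right) \left(- \frac{1}{8314}\right) = \left(- \frac{134952687}{329}\right) \left(- \frac{1}{8314}\right) = \frac{134952687}{2735306}$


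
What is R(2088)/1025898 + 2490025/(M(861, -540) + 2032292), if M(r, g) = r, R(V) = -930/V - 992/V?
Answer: 2666908226957767/2177583130635336 ≈ 1.2247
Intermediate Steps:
R(V) = -1922/V
R(2088)/1025898 + 2490025/(M(861, -540) + 2032292) = -1922/2088/1025898 + 2490025/(861 + 2032292) = -1922*1/2088*(1/1025898) + 2490025/2033153 = -961/1044*1/1025898 + 2490025*(1/2033153) = -961/1071037512 + 2490025/2033153 = 2666908226957767/2177583130635336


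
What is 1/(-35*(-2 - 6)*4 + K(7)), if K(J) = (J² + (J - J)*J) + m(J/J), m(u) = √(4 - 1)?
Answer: 1169/1366558 - √3/1366558 ≈ 0.00085417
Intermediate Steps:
m(u) = √3
K(J) = √3 + J² (K(J) = (J² + (J - J)*J) + √3 = (J² + 0*J) + √3 = (J² + 0) + √3 = J² + √3 = √3 + J²)
1/(-35*(-2 - 6)*4 + K(7)) = 1/(-35*(-2 - 6)*4 + (√3 + 7²)) = 1/(-(-280)*4 + (√3 + 49)) = 1/(-35*(-32) + (49 + √3)) = 1/(1120 + (49 + √3)) = 1/(1169 + √3)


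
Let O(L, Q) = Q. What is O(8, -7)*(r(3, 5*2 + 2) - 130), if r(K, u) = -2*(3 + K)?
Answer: 994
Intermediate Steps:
r(K, u) = -6 - 2*K
O(8, -7)*(r(3, 5*2 + 2) - 130) = -7*((-6 - 2*3) - 130) = -7*((-6 - 6) - 130) = -7*(-12 - 130) = -7*(-142) = 994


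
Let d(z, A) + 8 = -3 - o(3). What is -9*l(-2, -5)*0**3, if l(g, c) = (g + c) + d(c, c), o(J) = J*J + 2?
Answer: 0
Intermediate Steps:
o(J) = 2 + J**2 (o(J) = J**2 + 2 = 2 + J**2)
d(z, A) = -22 (d(z, A) = -8 + (-3 - (2 + 3**2)) = -8 + (-3 - (2 + 9)) = -8 + (-3 - 1*11) = -8 + (-3 - 11) = -8 - 14 = -22)
l(g, c) = -22 + c + g (l(g, c) = (g + c) - 22 = (c + g) - 22 = -22 + c + g)
-9*l(-2, -5)*0**3 = -9*(-22 - 5 - 2)*0**3 = -9*(-29)*0 = 261*0 = 0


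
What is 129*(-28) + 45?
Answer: -3567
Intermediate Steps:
129*(-28) + 45 = -3612 + 45 = -3567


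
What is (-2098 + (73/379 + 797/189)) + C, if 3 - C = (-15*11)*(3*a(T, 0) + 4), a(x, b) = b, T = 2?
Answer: -102474625/71631 ≈ -1430.6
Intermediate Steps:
C = 663 (C = 3 - (-15*11)*(3*0 + 4) = 3 - (-165)*(0 + 4) = 3 - (-165)*4 = 3 - 1*(-660) = 3 + 660 = 663)
(-2098 + (73/379 + 797/189)) + C = (-2098 + (73/379 + 797/189)) + 663 = (-2098 + 315860/71631) + 663 = -149965978/71631 + 663 = -102474625/71631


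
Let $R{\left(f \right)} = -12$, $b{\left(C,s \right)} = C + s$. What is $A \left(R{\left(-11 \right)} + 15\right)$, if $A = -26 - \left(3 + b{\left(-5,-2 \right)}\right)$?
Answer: $-66$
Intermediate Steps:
$A = -22$ ($A = -26 - -4 = -26 + \left(-3 + 7\right) = -26 + 4 = -22$)
$A \left(R{\left(-11 \right)} + 15\right) = - 22 \left(-12 + 15\right) = \left(-22\right) 3 = -66$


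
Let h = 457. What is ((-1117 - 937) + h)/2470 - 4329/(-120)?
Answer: 350033/9880 ≈ 35.428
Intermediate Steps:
((-1117 - 937) + h)/2470 - 4329/(-120) = ((-1117 - 937) + 457)/2470 - 4329/(-120) = (-2054 + 457)*(1/2470) - 4329*(-1/120) = -1597*1/2470 + 1443/40 = -1597/2470 + 1443/40 = 350033/9880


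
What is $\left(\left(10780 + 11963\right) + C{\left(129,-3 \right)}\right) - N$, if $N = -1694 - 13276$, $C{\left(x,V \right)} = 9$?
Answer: $37722$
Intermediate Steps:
$N = -14970$ ($N = -1694 - 13276 = -14970$)
$\left(\left(10780 + 11963\right) + C{\left(129,-3 \right)}\right) - N = \left(\left(10780 + 11963\right) + 9\right) - -14970 = \left(22743 + 9\right) + 14970 = 22752 + 14970 = 37722$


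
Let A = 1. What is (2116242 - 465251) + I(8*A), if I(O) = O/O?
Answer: 1650992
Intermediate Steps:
I(O) = 1
(2116242 - 465251) + I(8*A) = (2116242 - 465251) + 1 = 1650991 + 1 = 1650992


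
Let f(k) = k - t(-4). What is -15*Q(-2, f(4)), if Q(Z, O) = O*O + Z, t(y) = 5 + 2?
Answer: -105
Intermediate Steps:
t(y) = 7
f(k) = -7 + k (f(k) = k - 1*7 = k - 7 = -7 + k)
Q(Z, O) = Z + O**2 (Q(Z, O) = O**2 + Z = Z + O**2)
-15*Q(-2, f(4)) = -15*(-2 + (-7 + 4)**2) = -15*(-2 + (-3)**2) = -15*(-2 + 9) = -15*7 = -105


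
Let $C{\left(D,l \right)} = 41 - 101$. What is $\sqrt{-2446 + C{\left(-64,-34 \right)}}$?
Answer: $i \sqrt{2506} \approx 50.06 i$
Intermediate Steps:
$C{\left(D,l \right)} = -60$ ($C{\left(D,l \right)} = 41 - 101 = -60$)
$\sqrt{-2446 + C{\left(-64,-34 \right)}} = \sqrt{-2446 - 60} = \sqrt{-2506} = i \sqrt{2506}$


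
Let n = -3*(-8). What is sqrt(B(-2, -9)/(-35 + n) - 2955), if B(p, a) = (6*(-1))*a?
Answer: I*sqrt(358149)/11 ≈ 54.405*I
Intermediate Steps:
B(p, a) = -6*a
n = 24
sqrt(B(-2, -9)/(-35 + n) - 2955) = sqrt((-6*(-9))/(-35 + 24) - 2955) = sqrt(54/(-11) - 2955) = sqrt(54*(-1/11) - 2955) = sqrt(-54/11 - 2955) = sqrt(-32559/11) = I*sqrt(358149)/11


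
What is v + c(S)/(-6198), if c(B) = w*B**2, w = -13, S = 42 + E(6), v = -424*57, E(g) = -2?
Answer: -74886232/3099 ≈ -24165.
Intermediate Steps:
v = -24168
S = 40 (S = 42 - 2 = 40)
c(B) = -13*B**2
v + c(S)/(-6198) = -24168 - 13*40**2/(-6198) = -24168 - 13*1600*(-1/6198) = -24168 - 20800*(-1/6198) = -24168 + 10400/3099 = -74886232/3099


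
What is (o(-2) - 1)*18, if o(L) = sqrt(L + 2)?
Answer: -18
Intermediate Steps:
o(L) = sqrt(2 + L)
(o(-2) - 1)*18 = (sqrt(2 - 2) - 1)*18 = (sqrt(0) - 1)*18 = (0 - 1)*18 = -1*18 = -18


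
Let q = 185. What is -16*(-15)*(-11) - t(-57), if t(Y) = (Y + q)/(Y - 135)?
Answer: -7918/3 ≈ -2639.3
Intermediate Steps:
t(Y) = (185 + Y)/(-135 + Y) (t(Y) = (Y + 185)/(Y - 135) = (185 + Y)/(-135 + Y))
-16*(-15)*(-11) - t(-57) = -16*(-15)*(-11) - (185 - 57)/(-135 - 57) = 240*(-11) - 128/(-192) = -2640 - (-1)*128/192 = -2640 - 1*(-2/3) = -2640 + 2/3 = -7918/3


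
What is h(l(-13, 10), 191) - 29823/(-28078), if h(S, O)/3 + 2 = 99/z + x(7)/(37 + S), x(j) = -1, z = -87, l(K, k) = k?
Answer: -322062855/38270314 ≈ -8.4155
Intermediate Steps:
h(S, O) = -273/29 - 3/(37 + S) (h(S, O) = -6 + 3*(99/(-87) - 1/(37 + S)) = -6 + 3*(99*(-1/87) - 1/(37 + S)) = -6 + 3*(-33/29 - 1/(37 + S)) = -6 + (-99/29 - 3/(37 + S)) = -273/29 - 3/(37 + S))
h(l(-13, 10), 191) - 29823/(-28078) = 3*(-3396 - 91*10)/(29*(37 + 10)) - 29823/(-28078) = (3/29)*(-3396 - 910)/47 - 29823*(-1)/28078 = (3/29)*(1/47)*(-4306) - 1*(-29823/28078) = -12918/1363 + 29823/28078 = -322062855/38270314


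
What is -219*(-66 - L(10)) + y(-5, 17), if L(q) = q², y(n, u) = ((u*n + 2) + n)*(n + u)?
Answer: 35298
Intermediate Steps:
y(n, u) = (n + u)*(2 + n + n*u) (y(n, u) = ((n*u + 2) + n)*(n + u) = ((2 + n*u) + n)*(n + u) = (2 + n + n*u)*(n + u) = (n + u)*(2 + n + n*u))
-219*(-66 - L(10)) + y(-5, 17) = -219*(-66 - 1*10²) + ((-5)² + 2*(-5) + 2*17 - 5*17 - 5*17² + 17*(-5)²) = -219*(-66 - 1*100) + (25 - 10 + 34 - 85 - 5*289 + 17*25) = -219*(-66 - 100) + (25 - 10 + 34 - 85 - 1445 + 425) = -219*(-166) - 1056 = 36354 - 1056 = 35298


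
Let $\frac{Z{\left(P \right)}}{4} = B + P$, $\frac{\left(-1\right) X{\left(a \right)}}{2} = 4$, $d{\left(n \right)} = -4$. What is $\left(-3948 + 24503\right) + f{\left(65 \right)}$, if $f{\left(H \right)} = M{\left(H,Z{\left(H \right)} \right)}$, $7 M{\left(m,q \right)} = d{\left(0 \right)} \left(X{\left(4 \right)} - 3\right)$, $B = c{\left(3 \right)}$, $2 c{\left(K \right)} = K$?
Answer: $\frac{143929}{7} \approx 20561.0$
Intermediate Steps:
$c{\left(K \right)} = \frac{K}{2}$
$X{\left(a \right)} = -8$ ($X{\left(a \right)} = \left(-2\right) 4 = -8$)
$B = \frac{3}{2}$ ($B = \frac{1}{2} \cdot 3 = \frac{3}{2} \approx 1.5$)
$Z{\left(P \right)} = 6 + 4 P$ ($Z{\left(P \right)} = 4 \left(\frac{3}{2} + P\right) = 6 + 4 P$)
$M{\left(m,q \right)} = \frac{44}{7}$ ($M{\left(m,q \right)} = \frac{\left(-4\right) \left(-8 - 3\right)}{7} = \frac{\left(-4\right) \left(-11\right)}{7} = \frac{1}{7} \cdot 44 = \frac{44}{7}$)
$f{\left(H \right)} = \frac{44}{7}$
$\left(-3948 + 24503\right) + f{\left(65 \right)} = \left(-3948 + 24503\right) + \frac{44}{7} = 20555 + \frac{44}{7} = \frac{143929}{7}$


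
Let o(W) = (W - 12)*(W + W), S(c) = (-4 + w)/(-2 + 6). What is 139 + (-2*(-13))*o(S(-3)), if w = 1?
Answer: 2545/4 ≈ 636.25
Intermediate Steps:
S(c) = -¾ (S(c) = (-4 + 1)/(-2 + 6) = -3/4 = -3*¼ = -¾)
o(W) = 2*W*(-12 + W) (o(W) = (-12 + W)*(2*W) = 2*W*(-12 + W))
139 + (-2*(-13))*o(S(-3)) = 139 + (-2*(-13))*(2*(-¾)*(-12 - ¾)) = 139 + 26*(2*(-¾)*(-51/4)) = 139 + 26*(153/8) = 139 + 1989/4 = 2545/4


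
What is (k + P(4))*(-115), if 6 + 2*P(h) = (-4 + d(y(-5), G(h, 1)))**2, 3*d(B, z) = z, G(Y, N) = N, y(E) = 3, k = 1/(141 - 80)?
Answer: -472075/1098 ≈ -429.94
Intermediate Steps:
k = 1/61 ≈ 0.016393
d(B, z) = z/3
P(h) = 67/18 (P(h) = -3 + (-4 + (1/3)*1)**2/2 = -3 + (-4 + 1/3)**2/2 = -3 + (-11/3)**2/2 = -3 + (1/2)*(121/9) = -3 + 121/18 = 67/18)
(k + P(4))*(-115) = (1/61 + 67/18)*(-115) = (4105/1098)*(-115) = -472075/1098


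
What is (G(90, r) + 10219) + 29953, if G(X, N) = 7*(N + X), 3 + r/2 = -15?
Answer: 40550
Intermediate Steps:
r = -36 (r = -6 + 2*(-15) = -6 - 30 = -36)
G(X, N) = 7*N + 7*X
(G(90, r) + 10219) + 29953 = ((7*(-36) + 7*90) + 10219) + 29953 = ((-252 + 630) + 10219) + 29953 = (378 + 10219) + 29953 = 10597 + 29953 = 40550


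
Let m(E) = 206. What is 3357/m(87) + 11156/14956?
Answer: 13126357/770234 ≈ 17.042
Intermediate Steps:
3357/m(87) + 11156/14956 = 3357/206 + 11156/14956 = 3357*(1/206) + 11156*(1/14956) = 3357/206 + 2789/3739 = 13126357/770234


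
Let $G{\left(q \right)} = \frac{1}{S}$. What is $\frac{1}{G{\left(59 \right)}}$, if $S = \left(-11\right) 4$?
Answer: $-44$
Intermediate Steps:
$S = -44$
$G{\left(q \right)} = - \frac{1}{44}$ ($G{\left(q \right)} = \frac{1}{-44} = - \frac{1}{44}$)
$\frac{1}{G{\left(59 \right)}} = \frac{1}{- \frac{1}{44}} = -44$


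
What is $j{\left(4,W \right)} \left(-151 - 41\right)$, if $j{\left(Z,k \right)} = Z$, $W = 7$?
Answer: $-768$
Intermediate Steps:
$j{\left(4,W \right)} \left(-151 - 41\right) = 4 \left(-151 - 41\right) = 4 \left(-192\right) = -768$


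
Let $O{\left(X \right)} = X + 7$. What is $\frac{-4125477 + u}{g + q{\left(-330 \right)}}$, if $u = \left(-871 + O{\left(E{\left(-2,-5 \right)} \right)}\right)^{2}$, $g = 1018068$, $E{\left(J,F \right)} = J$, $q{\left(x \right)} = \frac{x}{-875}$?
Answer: $- \frac{590716175}{178161966} \approx -3.3156$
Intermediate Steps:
$q{\left(x \right)} = - \frac{x}{875}$ ($q{\left(x \right)} = x \left(- \frac{1}{875}\right) = - \frac{x}{875}$)
$O{\left(X \right)} = 7 + X$
$u = 749956$ ($u = \left(-871 + \left(7 - 2\right)\right)^{2} = \left(-871 + 5\right)^{2} = \left(-866\right)^{2} = 749956$)
$\frac{-4125477 + u}{g + q{\left(-330 \right)}} = \frac{-4125477 + 749956}{1018068 - - \frac{66}{175}} = - \frac{3375521}{1018068 + \frac{66}{175}} = - \frac{3375521}{\frac{178161966}{175}} = \left(-3375521\right) \frac{175}{178161966} = - \frac{590716175}{178161966}$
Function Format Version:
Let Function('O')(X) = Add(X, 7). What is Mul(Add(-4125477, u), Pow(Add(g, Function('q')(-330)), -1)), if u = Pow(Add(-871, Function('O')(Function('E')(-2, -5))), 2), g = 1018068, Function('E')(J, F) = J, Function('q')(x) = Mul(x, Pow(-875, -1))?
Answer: Rational(-590716175, 178161966) ≈ -3.3156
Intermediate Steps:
Function('q')(x) = Mul(Rational(-1, 875), x) (Function('q')(x) = Mul(x, Rational(-1, 875)) = Mul(Rational(-1, 875), x))
Function('O')(X) = Add(7, X)
u = 749956 (u = Pow(Add(-871, Add(7, -2)), 2) = Pow(Add(-871, 5), 2) = Pow(-866, 2) = 749956)
Mul(Add(-4125477, u), Pow(Add(g, Function('q')(-330)), -1)) = Mul(Add(-4125477, 749956), Pow(Add(1018068, Mul(Rational(-1, 875), -330)), -1)) = Mul(-3375521, Pow(Add(1018068, Rational(66, 175)), -1)) = Mul(-3375521, Pow(Rational(178161966, 175), -1)) = Mul(-3375521, Rational(175, 178161966)) = Rational(-590716175, 178161966)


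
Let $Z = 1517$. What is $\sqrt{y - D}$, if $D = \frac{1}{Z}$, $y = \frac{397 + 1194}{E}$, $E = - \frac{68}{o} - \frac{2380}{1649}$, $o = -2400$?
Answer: $\frac{i \sqrt{17548235647359215717}}{124926467} \approx 33.532 i$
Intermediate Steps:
$E = - \frac{82351}{58200}$ ($E = - \frac{68}{-2400} - \frac{2380}{1649} = \left(-68\right) \left(- \frac{1}{2400}\right) - \frac{140}{97} = \frac{17}{600} - \frac{140}{97} = - \frac{82351}{58200} \approx -1.415$)
$y = - \frac{92596200}{82351}$ ($y = \frac{397 + 1194}{- \frac{82351}{58200}} = 1591 \left(- \frac{58200}{82351}\right) = - \frac{92596200}{82351} \approx -1124.4$)
$D = \frac{1}{1517} \approx 0.0006592$
$\sqrt{y - D} = \sqrt{- \frac{92596200}{82351} - \frac{1}{1517}} = \sqrt{- \frac{140468517751}{124926467}} = \frac{i \sqrt{17548235647359215717}}{124926467}$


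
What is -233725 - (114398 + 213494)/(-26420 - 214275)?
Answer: -56256110983/240695 ≈ -2.3372e+5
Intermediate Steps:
-233725 - (114398 + 213494)/(-26420 - 214275) = -233725 - 327892/(-240695) = -233725 - 327892*(-1)/240695 = -233725 - 1*(-327892/240695) = -233725 + 327892/240695 = -56256110983/240695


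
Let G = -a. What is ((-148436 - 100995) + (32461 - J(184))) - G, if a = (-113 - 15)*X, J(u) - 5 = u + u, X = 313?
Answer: -257407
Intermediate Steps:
J(u) = 5 + 2*u (J(u) = 5 + (u + u) = 5 + 2*u)
a = -40064 (a = (-113 - 15)*313 = -128*313 = -40064)
G = 40064 (G = -1*(-40064) = 40064)
((-148436 - 100995) + (32461 - J(184))) - G = ((-148436 - 100995) + (32461 - (5 + 2*184))) - 1*40064 = (-249431 + (32461 - (5 + 368))) - 40064 = (-249431 + (32461 - 1*373)) - 40064 = (-249431 + (32461 - 373)) - 40064 = (-249431 + 32088) - 40064 = -217343 - 40064 = -257407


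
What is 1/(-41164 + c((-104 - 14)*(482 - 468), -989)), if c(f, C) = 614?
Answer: -1/40550 ≈ -2.4661e-5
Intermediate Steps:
1/(-41164 + c((-104 - 14)*(482 - 468), -989)) = 1/(-41164 + 614) = 1/(-40550) = -1/40550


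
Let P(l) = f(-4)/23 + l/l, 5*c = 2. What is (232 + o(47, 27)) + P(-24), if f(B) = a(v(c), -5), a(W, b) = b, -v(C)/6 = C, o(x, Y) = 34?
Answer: 6136/23 ≈ 266.78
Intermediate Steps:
c = ⅖ (c = (⅕)*2 = ⅖ ≈ 0.40000)
v(C) = -6*C
f(B) = -5
P(l) = 18/23 (P(l) = -5/23 + l/l = -5*1/23 + 1 = -5/23 + 1 = 18/23)
(232 + o(47, 27)) + P(-24) = (232 + 34) + 18/23 = 266 + 18/23 = 6136/23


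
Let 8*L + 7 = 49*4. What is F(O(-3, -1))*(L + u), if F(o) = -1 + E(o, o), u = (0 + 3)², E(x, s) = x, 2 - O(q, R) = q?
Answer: 261/2 ≈ 130.50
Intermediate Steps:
O(q, R) = 2 - q
L = 189/8 (L = -7/8 + (49*4)/8 = -7/8 + (⅛)*196 = -7/8 + 49/2 = 189/8 ≈ 23.625)
u = 9 (u = 3² = 9)
F(o) = -1 + o
F(O(-3, -1))*(L + u) = (-1 + (2 - 1*(-3)))*(189/8 + 9) = (-1 + (2 + 3))*(261/8) = (-1 + 5)*(261/8) = 4*(261/8) = 261/2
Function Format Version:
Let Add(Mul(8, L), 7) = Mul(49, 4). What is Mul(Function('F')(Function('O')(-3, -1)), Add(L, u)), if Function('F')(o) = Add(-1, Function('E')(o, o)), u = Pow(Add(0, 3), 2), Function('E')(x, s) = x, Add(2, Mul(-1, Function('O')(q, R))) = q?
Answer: Rational(261, 2) ≈ 130.50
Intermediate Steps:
Function('O')(q, R) = Add(2, Mul(-1, q))
L = Rational(189, 8) (L = Add(Rational(-7, 8), Mul(Rational(1, 8), Mul(49, 4))) = Add(Rational(-7, 8), Mul(Rational(1, 8), 196)) = Add(Rational(-7, 8), Rational(49, 2)) = Rational(189, 8) ≈ 23.625)
u = 9 (u = Pow(3, 2) = 9)
Function('F')(o) = Add(-1, o)
Mul(Function('F')(Function('O')(-3, -1)), Add(L, u)) = Mul(Add(-1, Add(2, Mul(-1, -3))), Add(Rational(189, 8), 9)) = Mul(Add(-1, Add(2, 3)), Rational(261, 8)) = Mul(Add(-1, 5), Rational(261, 8)) = Mul(4, Rational(261, 8)) = Rational(261, 2)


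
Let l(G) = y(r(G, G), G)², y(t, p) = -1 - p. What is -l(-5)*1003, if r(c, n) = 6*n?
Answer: -16048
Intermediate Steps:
l(G) = (-1 - G)²
-l(-5)*1003 = -(1 - 5)²*1003 = -(-4)²*1003 = -16*1003 = -1*16048 = -16048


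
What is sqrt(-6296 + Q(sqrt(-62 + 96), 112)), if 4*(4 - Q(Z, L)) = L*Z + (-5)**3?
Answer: sqrt(-25043 - 112*sqrt(34))/2 ≈ 80.15*I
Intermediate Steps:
Q(Z, L) = 141/4 - L*Z/4 (Q(Z, L) = 4 - (L*Z + (-5)**3)/4 = 4 - (L*Z - 125)/4 = 4 - (-125 + L*Z)/4 = 4 + (125/4 - L*Z/4) = 141/4 - L*Z/4)
sqrt(-6296 + Q(sqrt(-62 + 96), 112)) = sqrt(-6296 + (141/4 - 1/4*112*sqrt(-62 + 96))) = sqrt(-6296 + (141/4 - 1/4*112*sqrt(34))) = sqrt(-6296 + (141/4 - 28*sqrt(34))) = sqrt(-25043/4 - 28*sqrt(34))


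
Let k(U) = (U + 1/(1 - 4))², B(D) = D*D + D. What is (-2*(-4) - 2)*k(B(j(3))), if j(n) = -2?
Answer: 50/3 ≈ 16.667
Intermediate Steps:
B(D) = D + D² (B(D) = D² + D = D + D²)
k(U) = (-⅓ + U)² (k(U) = (U + 1/(-3))² = (U - ⅓)² = (-⅓ + U)²)
(-2*(-4) - 2)*k(B(j(3))) = (-2*(-4) - 2)*((-1 + 3*(-2*(1 - 2)))²/9) = (8 - 2)*((-1 + 3*(-2*(-1)))²/9) = 6*((-1 + 3*2)²/9) = 6*((-1 + 6)²/9) = 6*((⅑)*5²) = 6*((⅑)*25) = 6*(25/9) = 50/3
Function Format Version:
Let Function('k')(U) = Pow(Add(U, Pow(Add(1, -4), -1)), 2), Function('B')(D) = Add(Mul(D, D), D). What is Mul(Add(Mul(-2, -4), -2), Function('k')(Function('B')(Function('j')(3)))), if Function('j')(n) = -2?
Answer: Rational(50, 3) ≈ 16.667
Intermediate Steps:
Function('B')(D) = Add(D, Pow(D, 2)) (Function('B')(D) = Add(Pow(D, 2), D) = Add(D, Pow(D, 2)))
Function('k')(U) = Pow(Add(Rational(-1, 3), U), 2) (Function('k')(U) = Pow(Add(U, Pow(-3, -1)), 2) = Pow(Add(U, Rational(-1, 3)), 2) = Pow(Add(Rational(-1, 3), U), 2))
Mul(Add(Mul(-2, -4), -2), Function('k')(Function('B')(Function('j')(3)))) = Mul(Add(Mul(-2, -4), -2), Mul(Rational(1, 9), Pow(Add(-1, Mul(3, Mul(-2, Add(1, -2)))), 2))) = Mul(Add(8, -2), Mul(Rational(1, 9), Pow(Add(-1, Mul(3, Mul(-2, -1))), 2))) = Mul(6, Mul(Rational(1, 9), Pow(Add(-1, Mul(3, 2)), 2))) = Mul(6, Mul(Rational(1, 9), Pow(Add(-1, 6), 2))) = Mul(6, Mul(Rational(1, 9), Pow(5, 2))) = Mul(6, Mul(Rational(1, 9), 25)) = Mul(6, Rational(25, 9)) = Rational(50, 3)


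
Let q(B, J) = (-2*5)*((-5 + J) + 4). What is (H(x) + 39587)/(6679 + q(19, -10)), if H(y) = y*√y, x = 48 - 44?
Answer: 39595/6789 ≈ 5.8322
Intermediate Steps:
x = 4
H(y) = y^(3/2)
q(B, J) = 10 - 10*J (q(B, J) = -10*(-1 + J) = 10 - 10*J)
(H(x) + 39587)/(6679 + q(19, -10)) = (4^(3/2) + 39587)/(6679 + (10 - 10*(-10))) = (8 + 39587)/(6679 + (10 + 100)) = 39595/(6679 + 110) = 39595/6789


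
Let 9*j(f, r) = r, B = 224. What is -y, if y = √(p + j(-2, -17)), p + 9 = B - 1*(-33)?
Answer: -√2215/3 ≈ -15.688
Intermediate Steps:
j(f, r) = r/9
p = 248 (p = -9 + (224 - 1*(-33)) = -9 + (224 + 33) = -9 + 257 = 248)
y = √2215/3 (y = √(248 + (⅑)*(-17)) = √(248 - 17/9) = √(2215/9) = √2215/3 ≈ 15.688)
-y = -√2215/3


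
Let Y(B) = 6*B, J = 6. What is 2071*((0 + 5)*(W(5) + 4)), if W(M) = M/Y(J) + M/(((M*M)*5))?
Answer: 7789031/180 ≈ 43272.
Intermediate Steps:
W(M) = 1/(5*M) + M/36 (W(M) = M/((6*6)) + M/(((M*M)*5)) = M/36 + M/((M**2*5)) = M*(1/36) + M/((5*M**2)) = M/36 + M*(1/(5*M**2)) = M/36 + 1/(5*M) = 1/(5*M) + M/36)
2071*((0 + 5)*(W(5) + 4)) = 2071*((0 + 5)*(((1/5)/5 + (1/36)*5) + 4)) = 2071*(5*(((1/5)*(1/5) + 5/36) + 4)) = 2071*(5*((1/25 + 5/36) + 4)) = 2071*(5*(161/900 + 4)) = 2071*(5*(3761/900)) = 2071*(3761/180) = 7789031/180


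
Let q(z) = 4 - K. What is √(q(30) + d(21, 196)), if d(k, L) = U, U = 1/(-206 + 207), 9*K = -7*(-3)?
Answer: 2*√6/3 ≈ 1.6330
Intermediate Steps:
K = 7/3 (K = (-7*(-3))/9 = (⅑)*21 = 7/3 ≈ 2.3333)
q(z) = 5/3 (q(z) = 4 - 1*7/3 = 4 - 7/3 = 5/3)
U = 1 (U = 1/1 = 1)
d(k, L) = 1
√(q(30) + d(21, 196)) = √(5/3 + 1) = √(8/3) = 2*√6/3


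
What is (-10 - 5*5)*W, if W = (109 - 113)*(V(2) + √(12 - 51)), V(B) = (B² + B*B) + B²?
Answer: 1680 + 140*I*√39 ≈ 1680.0 + 874.3*I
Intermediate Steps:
V(B) = 3*B² (V(B) = (B² + B²) + B² = 2*B² + B² = 3*B²)
W = -48 - 4*I*√39 (W = (109 - 113)*(3*2² + √(12 - 51)) = -4*(3*4 + √(-39)) = -4*(12 + I*√39) = -48 - 4*I*√39 ≈ -48.0 - 24.98*I)
(-10 - 5*5)*W = (-10 - 5*5)*(-48 - 4*I*√39) = (-10 - 25)*(-48 - 4*I*√39) = -35*(-48 - 4*I*√39) = 1680 + 140*I*√39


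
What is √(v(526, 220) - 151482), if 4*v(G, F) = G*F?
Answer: 2*I*√30638 ≈ 350.07*I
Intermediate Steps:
v(G, F) = F*G/4 (v(G, F) = (G*F)/4 = (F*G)/4 = F*G/4)
√(v(526, 220) - 151482) = √((¼)*220*526 - 151482) = √(28930 - 151482) = √(-122552) = 2*I*√30638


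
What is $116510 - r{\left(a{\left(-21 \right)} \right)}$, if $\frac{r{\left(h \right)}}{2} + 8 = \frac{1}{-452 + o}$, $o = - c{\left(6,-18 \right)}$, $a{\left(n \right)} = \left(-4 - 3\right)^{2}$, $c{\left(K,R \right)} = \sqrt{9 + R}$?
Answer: $\frac{23807777542}{204313} - \frac{6 i}{204313} \approx 1.1653 \cdot 10^{5} - 2.9367 \cdot 10^{-5} i$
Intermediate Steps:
$a{\left(n \right)} = 49$ ($a{\left(n \right)} = \left(-7\right)^{2} = 49$)
$o = - 3 i$ ($o = - \sqrt{9 - 18} = - \sqrt{-9} = - 3 i \approx - 3.0 i$)
$r{\left(h \right)} = -16 + \frac{2 \left(-452 + 3 i\right)}{204313}$ ($r{\left(h \right)} = -16 + \frac{2}{-452 - 3 i} = -16 + 2 \frac{-452 + 3 i}{204313} = -16 + \frac{2 \left(-452 + 3 i\right)}{204313}$)
$116510 - r{\left(a{\left(-21 \right)} \right)} = 116510 - \left(- \frac{3269912}{204313} + \frac{6 i}{204313}\right) = 116510 + \left(\frac{3269912}{204313} - \frac{6 i}{204313}\right) = \frac{23807777542}{204313} - \frac{6 i}{204313}$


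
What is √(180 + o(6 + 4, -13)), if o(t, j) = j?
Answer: √167 ≈ 12.923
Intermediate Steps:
√(180 + o(6 + 4, -13)) = √(180 - 13) = √167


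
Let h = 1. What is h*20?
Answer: 20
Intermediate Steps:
h*20 = 1*20 = 20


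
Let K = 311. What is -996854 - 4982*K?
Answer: -2546256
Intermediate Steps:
-996854 - 4982*K = -996854 - 4982*311 = -996854 - 1549402 = -2546256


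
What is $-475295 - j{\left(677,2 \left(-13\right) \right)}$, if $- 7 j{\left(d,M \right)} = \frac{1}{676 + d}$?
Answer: $- \frac{4501518944}{9471} \approx -4.753 \cdot 10^{5}$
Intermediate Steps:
$j{\left(d,M \right)} = - \frac{1}{7 \left(676 + d\right)}$
$-475295 - j{\left(677,2 \left(-13\right) \right)} = -475295 - - \frac{1}{4732 + 7 \cdot 677} = -475295 - - \frac{1}{4732 + 4739} = -475295 - - \frac{1}{9471} = -475295 + \frac{1}{9471} = - \frac{4501518944}{9471}$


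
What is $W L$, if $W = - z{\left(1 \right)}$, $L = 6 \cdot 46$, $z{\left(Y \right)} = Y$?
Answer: $-276$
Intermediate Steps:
$L = 276$
$W = -1$ ($W = \left(-1\right) 1 = -1$)
$W L = \left(-1\right) 276 = -276$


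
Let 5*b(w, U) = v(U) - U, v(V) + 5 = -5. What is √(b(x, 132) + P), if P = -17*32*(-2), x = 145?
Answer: √26490/5 ≈ 32.552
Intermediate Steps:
v(V) = -10 (v(V) = -5 - 5 = -10)
b(w, U) = -2 - U/5 (b(w, U) = (-10 - U)/5 = -2 - U/5)
P = 1088 (P = -544*(-2) = 1088)
√(b(x, 132) + P) = √((-2 - ⅕*132) + 1088) = √((-2 - 132/5) + 1088) = √(-142/5 + 1088) = √(5298/5) = √26490/5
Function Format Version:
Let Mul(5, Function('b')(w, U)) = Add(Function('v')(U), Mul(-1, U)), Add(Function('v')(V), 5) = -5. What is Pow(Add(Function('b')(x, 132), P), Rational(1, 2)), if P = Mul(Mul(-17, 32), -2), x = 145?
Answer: Mul(Rational(1, 5), Pow(26490, Rational(1, 2))) ≈ 32.552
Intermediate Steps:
Function('v')(V) = -10 (Function('v')(V) = Add(-5, -5) = -10)
Function('b')(w, U) = Add(-2, Mul(Rational(-1, 5), U)) (Function('b')(w, U) = Mul(Rational(1, 5), Add(-10, Mul(-1, U))) = Add(-2, Mul(Rational(-1, 5), U)))
P = 1088 (P = Mul(-544, -2) = 1088)
Pow(Add(Function('b')(x, 132), P), Rational(1, 2)) = Pow(Add(Add(-2, Mul(Rational(-1, 5), 132)), 1088), Rational(1, 2)) = Pow(Add(Add(-2, Rational(-132, 5)), 1088), Rational(1, 2)) = Pow(Add(Rational(-142, 5), 1088), Rational(1, 2)) = Pow(Rational(5298, 5), Rational(1, 2)) = Mul(Rational(1, 5), Pow(26490, Rational(1, 2)))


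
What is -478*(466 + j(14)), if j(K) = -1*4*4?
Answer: -215100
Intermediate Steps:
j(K) = -16 (j(K) = -4*4 = -16)
-478*(466 + j(14)) = -478*(466 - 16) = -478*450 = -215100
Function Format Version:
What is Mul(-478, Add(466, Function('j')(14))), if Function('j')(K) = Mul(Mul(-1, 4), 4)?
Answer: -215100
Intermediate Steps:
Function('j')(K) = -16 (Function('j')(K) = Mul(-4, 4) = -16)
Mul(-478, Add(466, Function('j')(14))) = Mul(-478, Add(466, -16)) = Mul(-478, 450) = -215100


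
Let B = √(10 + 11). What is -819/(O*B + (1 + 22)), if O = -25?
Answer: 18837/12596 + 20475*√21/12596 ≈ 8.9445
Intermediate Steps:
B = √21 ≈ 4.5826
-819/(O*B + (1 + 22)) = -819/(-25*√21 + (1 + 22)) = -819/(-25*√21 + 23) = -819/(23 - 25*√21)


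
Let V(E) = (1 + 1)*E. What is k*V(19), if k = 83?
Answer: 3154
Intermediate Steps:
V(E) = 2*E
k*V(19) = 83*(2*19) = 83*38 = 3154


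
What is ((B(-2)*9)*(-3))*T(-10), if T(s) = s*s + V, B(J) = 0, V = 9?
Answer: 0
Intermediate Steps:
T(s) = 9 + s**2 (T(s) = s*s + 9 = s**2 + 9 = 9 + s**2)
((B(-2)*9)*(-3))*T(-10) = ((0*9)*(-3))*(9 + (-10)**2) = (0*(-3))*(9 + 100) = 0*109 = 0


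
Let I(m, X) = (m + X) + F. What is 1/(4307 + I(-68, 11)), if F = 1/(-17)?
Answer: 17/72249 ≈ 0.00023530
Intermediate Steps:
F = -1/17 ≈ -0.058824
I(m, X) = -1/17 + X + m (I(m, X) = (m + X) - 1/17 = (X + m) - 1/17 = -1/17 + X + m)
1/(4307 + I(-68, 11)) = 1/(4307 + (-1/17 + 11 - 68)) = 1/(4307 - 970/17) = 1/(72249/17) = 17/72249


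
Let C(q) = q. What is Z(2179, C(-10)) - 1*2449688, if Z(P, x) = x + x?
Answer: -2449708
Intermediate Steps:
Z(P, x) = 2*x
Z(2179, C(-10)) - 1*2449688 = 2*(-10) - 1*2449688 = -20 - 2449688 = -2449708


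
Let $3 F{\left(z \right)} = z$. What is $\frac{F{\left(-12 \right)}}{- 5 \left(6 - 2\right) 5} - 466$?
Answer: $- \frac{11649}{25} \approx -465.96$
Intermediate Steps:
$F{\left(z \right)} = \frac{z}{3}$
$\frac{F{\left(-12 \right)}}{- 5 \left(6 - 2\right) 5} - 466 = \frac{\frac{1}{3} \left(-12\right)}{- 5 \left(6 - 2\right) 5} - 466 = \frac{1}{\left(-5\right) 4 \cdot 5} \left(-4\right) - 466 = \frac{1}{\left(-20\right) 5} \left(-4\right) - 466 = \frac{1}{-100} \left(-4\right) - 466 = \left(- \frac{1}{100}\right) \left(-4\right) - 466 = \frac{1}{25} - 466 = - \frac{11649}{25}$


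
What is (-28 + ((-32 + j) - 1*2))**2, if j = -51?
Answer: 12769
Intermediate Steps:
(-28 + ((-32 + j) - 1*2))**2 = (-28 + ((-32 - 51) - 1*2))**2 = (-28 + (-83 - 2))**2 = (-28 - 85)**2 = (-113)**2 = 12769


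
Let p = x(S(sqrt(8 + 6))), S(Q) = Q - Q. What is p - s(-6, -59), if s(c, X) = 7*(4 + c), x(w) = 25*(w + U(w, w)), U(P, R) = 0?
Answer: 14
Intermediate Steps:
S(Q) = 0
x(w) = 25*w (x(w) = 25*(w + 0) = 25*w)
s(c, X) = 28 + 7*c
p = 0 (p = 25*0 = 0)
p - s(-6, -59) = 0 - (28 + 7*(-6)) = 0 - (28 - 42) = 0 - 1*(-14) = 0 + 14 = 14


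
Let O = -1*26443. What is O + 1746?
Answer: -24697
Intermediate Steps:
O = -26443
O + 1746 = -26443 + 1746 = -24697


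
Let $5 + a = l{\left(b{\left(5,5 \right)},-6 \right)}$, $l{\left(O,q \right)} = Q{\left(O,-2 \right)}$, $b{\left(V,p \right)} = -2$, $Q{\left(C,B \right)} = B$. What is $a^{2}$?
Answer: $49$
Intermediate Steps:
$l{\left(O,q \right)} = -2$
$a = -7$ ($a = -5 - 2 = -7$)
$a^{2} = \left(-7\right)^{2} = 49$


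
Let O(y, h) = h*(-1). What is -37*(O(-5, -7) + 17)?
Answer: -888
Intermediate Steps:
O(y, h) = -h
-37*(O(-5, -7) + 17) = -37*(-1*(-7) + 17) = -37*(7 + 17) = -37*24 = -888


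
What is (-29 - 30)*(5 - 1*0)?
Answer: -295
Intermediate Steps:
(-29 - 30)*(5 - 1*0) = -59*(5 + 0) = -59*5 = -295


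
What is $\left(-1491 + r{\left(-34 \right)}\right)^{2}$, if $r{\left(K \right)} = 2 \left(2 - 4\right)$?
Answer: $2235025$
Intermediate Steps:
$r{\left(K \right)} = -4$ ($r{\left(K \right)} = 2 \left(-2\right) = -4$)
$\left(-1491 + r{\left(-34 \right)}\right)^{2} = \left(-1491 - 4\right)^{2} = \left(-1495\right)^{2} = 2235025$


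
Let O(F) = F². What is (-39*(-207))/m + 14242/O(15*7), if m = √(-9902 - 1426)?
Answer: 14242/11025 - 2691*I*√177/472 ≈ 1.2918 - 75.85*I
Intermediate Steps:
m = 8*I*√177 (m = √(-11328) = 8*I*√177 ≈ 106.43*I)
(-39*(-207))/m + 14242/O(15*7) = (-39*(-207))/((8*I*√177)) + 14242/((15*7)²) = 8073*(-I*√177/1416) + 14242/(105²) = -2691*I*√177/472 + 14242/11025 = 14242/11025 - 2691*I*√177/472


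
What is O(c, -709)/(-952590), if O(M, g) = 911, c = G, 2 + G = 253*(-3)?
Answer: -911/952590 ≈ -0.00095634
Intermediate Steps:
G = -761 (G = -2 + 253*(-3) = -2 - 759 = -761)
c = -761
O(c, -709)/(-952590) = 911/(-952590) = 911*(-1/952590) = -911/952590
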